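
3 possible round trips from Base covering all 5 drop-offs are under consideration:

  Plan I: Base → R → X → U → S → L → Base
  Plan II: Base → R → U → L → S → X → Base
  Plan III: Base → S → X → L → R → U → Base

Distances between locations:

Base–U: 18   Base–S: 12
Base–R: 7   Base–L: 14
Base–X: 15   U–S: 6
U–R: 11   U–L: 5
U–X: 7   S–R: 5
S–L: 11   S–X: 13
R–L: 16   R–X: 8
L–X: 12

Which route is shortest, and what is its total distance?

Plan I: 7 + 8 + 7 + 6 + 11 + 14 = 53
Plan II: 7 + 11 + 5 + 11 + 13 + 15 = 62
Plan III: 12 + 13 + 12 + 16 + 11 + 18 = 82

Shortest is Plan I, total 53.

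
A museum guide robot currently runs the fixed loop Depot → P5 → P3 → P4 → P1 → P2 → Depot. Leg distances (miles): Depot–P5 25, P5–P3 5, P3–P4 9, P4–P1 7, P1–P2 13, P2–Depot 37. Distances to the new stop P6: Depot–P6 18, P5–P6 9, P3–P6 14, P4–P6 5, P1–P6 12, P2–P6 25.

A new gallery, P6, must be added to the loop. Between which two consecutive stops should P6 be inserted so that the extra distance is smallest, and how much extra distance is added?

+2 miles — insert P6 between Depot and P5.

Insertion cost between consecutive stops i–j is d(i,P6) + d(P6,j) − d(i,j):
  between Depot and P5: 18 + 9 − 25 = 2
  between P5 and P3: 9 + 14 − 5 = 18
  between P3 and P4: 14 + 5 − 9 = 10
  between P4 and P1: 5 + 12 − 7 = 10
  between P1 and P2: 12 + 25 − 13 = 24
  between P2 and Depot: 25 + 18 − 37 = 6
Cheapest insertion is between Depot and P5, adding 2.
New total = 96 + 2 = 98.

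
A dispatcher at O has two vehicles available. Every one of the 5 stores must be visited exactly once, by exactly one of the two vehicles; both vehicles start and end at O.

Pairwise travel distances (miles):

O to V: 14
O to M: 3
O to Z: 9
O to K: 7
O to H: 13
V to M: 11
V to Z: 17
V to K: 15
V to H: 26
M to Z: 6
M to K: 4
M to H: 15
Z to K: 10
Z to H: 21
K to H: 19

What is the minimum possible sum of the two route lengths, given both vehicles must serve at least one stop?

Try each way of splitting the stops between the two vehicles (each non-empty) and, for each split, find the best tour for each vehicle:
  {V} + {M, Z, K, H}: 28 + 51 = 79
  {M} + {V, Z, K, H}: 6 + 73 = 79
  {V, M} + {Z, K, H}: 28 + 51 = 79
  {Z} + {V, M, K, H}: 18 + 61 = 79
  {V, Z} + {M, K, H}: 40 + 39 = 79
  {M, Z} + {V, K, H}: 18 + 61 = 79
  … (15 splits in total)
  {V, M, Z, K} + {H}: 48 + 26 = 74  ← best
Best: vehicle 1 O → V → M → Z → K → O = 48; vehicle 2 O → H → O = 26; combined 74.

Minimum combined distance: 74 miles.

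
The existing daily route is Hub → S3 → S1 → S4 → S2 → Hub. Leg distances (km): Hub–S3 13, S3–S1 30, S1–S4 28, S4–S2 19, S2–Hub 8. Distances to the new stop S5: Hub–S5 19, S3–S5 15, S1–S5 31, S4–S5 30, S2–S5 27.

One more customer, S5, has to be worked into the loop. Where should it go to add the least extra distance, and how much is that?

Insertion cost between consecutive stops i–j is d(i,S5) + d(S5,j) − d(i,j):
  between Hub and S3: 19 + 15 − 13 = 21
  between S3 and S1: 15 + 31 − 30 = 16
  between S1 and S4: 31 + 30 − 28 = 33
  between S4 and S2: 30 + 27 − 19 = 38
  between S2 and Hub: 27 + 19 − 8 = 38
Cheapest insertion is between S3 and S1, adding 16.
New total = 98 + 16 = 114.

Minimum extra distance: 16 km, inserting S5 between S3 and S1.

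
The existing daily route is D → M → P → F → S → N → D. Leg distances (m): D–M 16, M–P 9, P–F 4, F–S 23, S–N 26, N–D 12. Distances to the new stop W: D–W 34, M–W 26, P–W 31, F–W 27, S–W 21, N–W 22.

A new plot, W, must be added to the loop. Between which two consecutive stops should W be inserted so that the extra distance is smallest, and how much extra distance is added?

+17 m — insert W between S and N.

Insertion cost between consecutive stops i–j is d(i,W) + d(W,j) − d(i,j):
  between D and M: 34 + 26 − 16 = 44
  between M and P: 26 + 31 − 9 = 48
  between P and F: 31 + 27 − 4 = 54
  between F and S: 27 + 21 − 23 = 25
  between S and N: 21 + 22 − 26 = 17
  between N and D: 22 + 34 − 12 = 44
Cheapest insertion is between S and N, adding 17.
New total = 90 + 17 = 107.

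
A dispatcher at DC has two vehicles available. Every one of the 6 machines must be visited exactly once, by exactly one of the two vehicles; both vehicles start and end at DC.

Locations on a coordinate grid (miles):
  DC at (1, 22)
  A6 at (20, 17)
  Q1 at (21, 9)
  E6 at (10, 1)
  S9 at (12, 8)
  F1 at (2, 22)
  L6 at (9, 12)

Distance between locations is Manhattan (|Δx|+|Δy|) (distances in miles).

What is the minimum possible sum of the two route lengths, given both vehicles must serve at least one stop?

Try each way of splitting the stops between the two vehicles (each non-empty) and, for each split, find the best tour for each vehicle:
  {A6} + {Q1, E6, S9, F1, L6}: 48 + 82 = 130
  {Q1} + {A6, E6, S9, F1, L6}: 66 + 80 = 146
  {A6, Q1} + {E6, S9, F1, L6}: 66 + 64 = 130
  {E6} + {A6, Q1, S9, F1, L6}: 60 + 68 = 128
  {A6, E6} + {Q1, S9, F1, L6}: 80 + 68 = 148
  {Q1, E6} + {A6, S9, F1, L6}: 82 + 66 = 148
  … (31 splits in total)
  {F1} + {A6, Q1, E6, S9, L6}: 2 + 82 = 84  ← best
Best: vehicle 1 DC → F1 → DC = 2; vehicle 2 DC → A6 → Q1 → S9 → E6 → L6 → DC = 82; combined 84.

84 miles — the smallest possible combined total.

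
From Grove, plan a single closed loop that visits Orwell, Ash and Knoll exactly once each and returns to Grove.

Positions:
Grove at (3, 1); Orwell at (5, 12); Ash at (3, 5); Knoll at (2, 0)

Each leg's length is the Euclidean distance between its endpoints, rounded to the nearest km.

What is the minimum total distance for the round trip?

24 km — the shortest possible round trip.

There are 3 distinct closed tours to check (reversals are equivalent).
Grove - Orwell - Ash - Knoll - Grove: 11+7+5+1 = 24
Grove - Orwell - Knoll - Ash - Grove: 11+12+5+4 = 32
Grove - Ash - Orwell - Knoll - Grove: 4+7+12+1 = 24
The minimum is 24.
One optimal route: Grove → Orwell → Ash → Knoll → Grove (or its reverse).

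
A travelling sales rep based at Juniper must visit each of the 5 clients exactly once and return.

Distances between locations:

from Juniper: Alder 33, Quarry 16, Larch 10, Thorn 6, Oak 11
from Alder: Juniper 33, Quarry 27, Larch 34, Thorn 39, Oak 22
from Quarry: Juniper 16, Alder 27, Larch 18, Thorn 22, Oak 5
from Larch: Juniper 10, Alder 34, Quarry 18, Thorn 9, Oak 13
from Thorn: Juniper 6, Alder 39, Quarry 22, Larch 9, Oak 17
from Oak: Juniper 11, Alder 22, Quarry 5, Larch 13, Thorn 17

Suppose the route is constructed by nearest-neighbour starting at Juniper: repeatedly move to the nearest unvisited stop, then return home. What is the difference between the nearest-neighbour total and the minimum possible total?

Excess over optimum: 1.

From Juniper: Thorn=6, Larch=10, Oak=11, Quarry=16, Alder=33 → choose Thorn (6).
From Thorn: Larch=9, Oak=17, Quarry=22, Alder=39 → choose Larch (9).
From Larch: Oak=13, Quarry=18, Alder=34 → choose Oak (13).
From Oak: Quarry=5, Alder=22 → choose Quarry (5).
From Quarry: Alder=27 → choose Alder (27).
NN route Juniper → Thorn → Larch → Oak → Quarry → Alder → Juniper costs 93.
Optimal: Juniper → Quarry → Oak → Alder → Larch → Thorn → Juniper costs 92 (by enumerating all 60 distinct tours).
Excess = 93 − 92 = 1.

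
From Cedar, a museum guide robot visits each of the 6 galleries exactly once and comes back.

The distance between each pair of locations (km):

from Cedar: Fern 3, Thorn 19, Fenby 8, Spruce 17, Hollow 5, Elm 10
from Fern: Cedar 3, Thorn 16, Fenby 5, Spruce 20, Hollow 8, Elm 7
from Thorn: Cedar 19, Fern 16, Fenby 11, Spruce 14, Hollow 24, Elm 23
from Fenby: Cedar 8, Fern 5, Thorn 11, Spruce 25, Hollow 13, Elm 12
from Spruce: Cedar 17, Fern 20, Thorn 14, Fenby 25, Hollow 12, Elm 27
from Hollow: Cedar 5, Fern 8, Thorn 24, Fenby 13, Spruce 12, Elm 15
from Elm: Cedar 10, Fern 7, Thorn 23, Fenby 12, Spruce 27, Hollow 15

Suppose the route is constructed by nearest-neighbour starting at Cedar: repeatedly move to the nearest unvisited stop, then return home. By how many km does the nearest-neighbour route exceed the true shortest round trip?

From Cedar: Fern=3, Hollow=5, Fenby=8, Elm=10, Spruce=17, Thorn=19 → choose Fern (3).
From Fern: Fenby=5, Elm=7, Hollow=8, Thorn=16, Spruce=20 → choose Fenby (5).
From Fenby: Thorn=11, Elm=12, Hollow=13, Spruce=25 → choose Thorn (11).
From Thorn: Spruce=14, Elm=23, Hollow=24 → choose Spruce (14).
From Spruce: Hollow=12, Elm=27 → choose Hollow (12).
From Hollow: Elm=15 → choose Elm (15).
NN route Cedar → Fern → Fenby → Thorn → Spruce → Hollow → Elm → Cedar costs 70.
Optimal: Cedar → Fern → Elm → Fenby → Thorn → Spruce → Hollow → Cedar costs 64 (by enumerating all 360 distinct tours).
Excess = 70 − 64 = 6.

Excess over optimum: 6 km.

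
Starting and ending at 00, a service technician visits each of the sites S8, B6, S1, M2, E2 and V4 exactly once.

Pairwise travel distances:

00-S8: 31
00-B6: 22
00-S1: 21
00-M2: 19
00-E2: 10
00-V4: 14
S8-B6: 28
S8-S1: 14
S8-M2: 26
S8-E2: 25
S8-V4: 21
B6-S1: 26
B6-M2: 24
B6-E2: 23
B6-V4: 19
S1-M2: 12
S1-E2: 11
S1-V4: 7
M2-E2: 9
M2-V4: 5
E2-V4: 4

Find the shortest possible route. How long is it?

There are 360 distinct closed tours to check (reversals are equivalent).
00-S8-B6-S1-M2-E2-V4-00: 31+28+26+12+9+4+14 = 124
00-S8-B6-S1-M2-V4-E2-00: 31+28+26+12+5+4+10 = 116
00-S8-B6-S1-E2-M2-V4-00: 31+28+26+11+9+5+14 = 124
00-S8-B6-S1-E2-V4-M2-00: 31+28+26+11+4+5+19 = 124
00-S8-B6-S1-V4-M2-E2-00: 31+28+26+7+5+9+10 = 116
00-S8-B6-S1-V4-E2-M2-00: 31+28+26+7+4+9+19 = 124
00-S8-B6-M2-S1-E2-V4-00: 31+28+24+12+11+4+14 = 124
00-S8-B6-M2-S1-V4-E2-00: 31+28+24+12+7+4+10 = 116
… (352 more)
00-B6-S8-S1-M2-V4-E2-00: 22+28+14+12+5+4+10 = 95  ← best
The minimum is 95.
One optimal route: 00 → B6 → S8 → S1 → M2 → V4 → E2 → 00 (or its reverse).

Minimum total distance: 95.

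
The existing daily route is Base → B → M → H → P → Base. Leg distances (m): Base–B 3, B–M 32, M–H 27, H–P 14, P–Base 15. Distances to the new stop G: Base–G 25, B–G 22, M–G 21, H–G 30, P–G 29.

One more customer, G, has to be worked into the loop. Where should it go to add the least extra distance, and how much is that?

Minimum extra distance: 11 m, inserting G between B and M.

Insertion cost between consecutive stops i–j is d(i,G) + d(G,j) − d(i,j):
  between Base and B: 25 + 22 − 3 = 44
  between B and M: 22 + 21 − 32 = 11
  between M and H: 21 + 30 − 27 = 24
  between H and P: 30 + 29 − 14 = 45
  between P and Base: 29 + 25 − 15 = 39
Cheapest insertion is between B and M, adding 11.
New total = 91 + 11 = 102.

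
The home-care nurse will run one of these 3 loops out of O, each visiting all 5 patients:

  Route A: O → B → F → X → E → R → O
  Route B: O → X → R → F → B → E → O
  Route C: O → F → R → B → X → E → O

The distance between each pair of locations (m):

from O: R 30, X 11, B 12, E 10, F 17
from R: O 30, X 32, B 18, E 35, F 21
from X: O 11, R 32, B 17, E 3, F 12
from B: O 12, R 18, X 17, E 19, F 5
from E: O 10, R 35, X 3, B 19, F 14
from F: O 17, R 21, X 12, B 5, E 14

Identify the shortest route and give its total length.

Shortest is Route C, total 86 m.

Route A: 12 + 5 + 12 + 3 + 35 + 30 = 97
Route B: 11 + 32 + 21 + 5 + 19 + 10 = 98
Route C: 17 + 21 + 18 + 17 + 3 + 10 = 86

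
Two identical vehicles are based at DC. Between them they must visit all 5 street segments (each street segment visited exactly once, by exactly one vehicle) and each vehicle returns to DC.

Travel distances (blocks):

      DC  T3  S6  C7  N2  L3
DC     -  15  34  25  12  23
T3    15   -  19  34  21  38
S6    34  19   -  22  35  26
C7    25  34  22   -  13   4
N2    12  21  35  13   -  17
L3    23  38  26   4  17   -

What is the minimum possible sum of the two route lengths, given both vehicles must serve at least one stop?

There are 2^4 − 1 = 15 ways to divide the 5 stops into two non-empty groups. For each, the best each vehicle can do is its own shortest tour through its group:
  {T3} + {S6, C7, N2, L3}: 30 + 89 = 119
  {S6} + {T3, C7, N2, L3}: 68 + 76 = 144
  {T3, S6} + {C7, N2, L3}: 68 + 52 = 120
  {C7} + {T3, S6, N2, L3}: 50 + 89 = 139
  {T3, C7} + {S6, N2, L3}: 74 + 89 = 163
  {S6, C7} + {T3, N2, L3}: 81 + 76 = 157
  … (15 splits in total)
  {N2} + {T3, S6, C7, L3}: 24 + 83 = 107  ← best
Best: vehicle 1 DC → N2 → DC = 24; vehicle 2 DC → T3 → S6 → C7 → L3 → DC = 83; combined 107.

Minimum combined distance: 107 blocks.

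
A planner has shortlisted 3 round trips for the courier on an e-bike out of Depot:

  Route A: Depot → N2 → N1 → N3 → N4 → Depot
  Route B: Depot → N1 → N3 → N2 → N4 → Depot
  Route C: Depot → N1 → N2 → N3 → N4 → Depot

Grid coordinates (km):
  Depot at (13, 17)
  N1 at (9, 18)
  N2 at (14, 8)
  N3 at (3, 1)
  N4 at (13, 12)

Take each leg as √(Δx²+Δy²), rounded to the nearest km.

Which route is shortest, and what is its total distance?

Route A: 9 + 11 + 18 + 15 + 5 = 58
Route B: 4 + 18 + 13 + 4 + 5 = 44
Route C: 4 + 11 + 13 + 15 + 5 = 48

Shortest is Route B, total 44 km.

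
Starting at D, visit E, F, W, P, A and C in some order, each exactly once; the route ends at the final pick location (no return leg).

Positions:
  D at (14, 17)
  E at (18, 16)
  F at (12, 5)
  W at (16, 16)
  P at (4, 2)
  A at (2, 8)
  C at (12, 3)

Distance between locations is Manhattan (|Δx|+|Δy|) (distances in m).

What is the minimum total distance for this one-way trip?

There are 6! = 720 possible orderings.
D → E → F → W → P → A → C: 5+17+15+26+8+15 = 86
D → E → F → W → P → C → A: 5+17+15+26+9+15 = 87
D → E → F → W → A → P → C: 5+17+15+22+8+9 = 76
D → E → F → W → A → C → P: 5+17+15+22+15+9 = 83
D → E → F → W → C → P → A: 5+17+15+17+9+8 = 71
D → E → F → W → C → A → P: 5+17+15+17+15+8 = 77
D → E → F → P → W → A → C: 5+17+11+26+22+15 = 96
D → E → F → P → W → C → A: 5+17+11+26+17+15 = 91
… (712 more)
D → E → W → F → C → P → A: 5+2+15+2+9+8 = 41  ← best
The minimum is 41.
One shortest path: D → E → W → F → C → P → A.

Minimum one-way distance = 41 m.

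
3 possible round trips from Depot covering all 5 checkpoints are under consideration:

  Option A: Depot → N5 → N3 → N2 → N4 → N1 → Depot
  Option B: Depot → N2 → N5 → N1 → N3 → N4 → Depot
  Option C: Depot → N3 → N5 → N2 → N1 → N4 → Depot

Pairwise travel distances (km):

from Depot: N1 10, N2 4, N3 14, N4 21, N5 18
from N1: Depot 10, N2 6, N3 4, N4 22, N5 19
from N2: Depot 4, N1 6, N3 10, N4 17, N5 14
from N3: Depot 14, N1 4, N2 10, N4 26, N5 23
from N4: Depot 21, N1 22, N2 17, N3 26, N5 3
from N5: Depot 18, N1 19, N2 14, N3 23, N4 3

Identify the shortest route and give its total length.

88 km — Option B is the shortest.

Option A: 18 + 23 + 10 + 17 + 22 + 10 = 100
Option B: 4 + 14 + 19 + 4 + 26 + 21 = 88
Option C: 14 + 23 + 14 + 6 + 22 + 21 = 100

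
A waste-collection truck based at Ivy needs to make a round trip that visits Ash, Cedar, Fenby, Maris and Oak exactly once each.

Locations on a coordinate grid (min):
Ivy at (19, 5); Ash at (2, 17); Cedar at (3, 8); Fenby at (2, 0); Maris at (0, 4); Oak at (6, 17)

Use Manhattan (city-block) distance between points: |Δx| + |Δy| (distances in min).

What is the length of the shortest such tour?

Shortest round trip = 74 min.

Ivy-Ash-Cedar-Fenby-Maris-Oak-Ivy: 29+10+9+6+19+25 = 98
Ivy-Ash-Cedar-Fenby-Oak-Maris-Ivy: 29+10+9+21+19+20 = 108
Ivy-Ash-Cedar-Maris-Fenby-Oak-Ivy: 29+10+7+6+21+25 = 98
Ivy-Ash-Cedar-Maris-Oak-Fenby-Ivy: 29+10+7+19+21+22 = 108
Ivy-Ash-Cedar-Oak-Fenby-Maris-Ivy: 29+10+12+21+6+20 = 98
Ivy-Ash-Cedar-Oak-Maris-Fenby-Ivy: 29+10+12+19+6+22 = 98
Ivy-Ash-Fenby-Cedar-Maris-Oak-Ivy: 29+17+9+7+19+25 = 106
Ivy-Ash-Fenby-Cedar-Oak-Maris-Ivy: 29+17+9+12+19+20 = 106
Ivy-Ash-Fenby-Maris-Cedar-Oak-Ivy: 29+17+6+7+12+25 = 96
Ivy-Ash-Fenby-Maris-Oak-Cedar-Ivy: 29+17+6+19+12+19 = 102
Ivy-Ash-Fenby-Oak-Cedar-Maris-Ivy: 29+17+21+12+7+20 = 106
Ivy-Ash-Fenby-Oak-Maris-Cedar-Ivy: 29+17+21+19+7+19 = 112
Ivy-Ash-Maris-Cedar-Fenby-Oak-Ivy: 29+15+7+9+21+25 = 106
Ivy-Ash-Maris-Cedar-Oak-Fenby-Ivy: 29+15+7+12+21+22 = 106
… (46 more)
Ivy-Fenby-Maris-Cedar-Ash-Oak-Ivy: 22+6+7+10+4+25 = 74  ← best
The minimum is 74.
One optimal route: Ivy → Fenby → Maris → Cedar → Ash → Oak → Ivy (or its reverse).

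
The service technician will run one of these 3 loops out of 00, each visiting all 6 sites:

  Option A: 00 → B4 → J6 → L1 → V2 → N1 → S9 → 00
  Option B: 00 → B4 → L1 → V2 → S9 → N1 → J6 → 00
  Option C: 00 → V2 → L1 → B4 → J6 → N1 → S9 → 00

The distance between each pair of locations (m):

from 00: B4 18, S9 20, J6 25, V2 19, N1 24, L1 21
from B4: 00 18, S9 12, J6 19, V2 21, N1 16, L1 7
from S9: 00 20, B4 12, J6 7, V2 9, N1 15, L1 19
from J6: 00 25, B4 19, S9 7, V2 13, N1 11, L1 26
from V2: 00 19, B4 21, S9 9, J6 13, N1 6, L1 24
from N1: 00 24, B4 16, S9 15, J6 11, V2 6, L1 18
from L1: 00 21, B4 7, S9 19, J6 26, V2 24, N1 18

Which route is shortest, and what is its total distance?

109 m — Option B is the shortest.

Option A: 18 + 19 + 26 + 24 + 6 + 15 + 20 = 128
Option B: 18 + 7 + 24 + 9 + 15 + 11 + 25 = 109
Option C: 19 + 24 + 7 + 19 + 11 + 15 + 20 = 115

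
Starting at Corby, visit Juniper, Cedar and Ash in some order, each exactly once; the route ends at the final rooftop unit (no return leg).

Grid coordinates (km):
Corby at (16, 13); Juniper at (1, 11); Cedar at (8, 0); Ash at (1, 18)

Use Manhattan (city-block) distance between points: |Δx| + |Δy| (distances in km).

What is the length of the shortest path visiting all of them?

Minimum one-way distance = 45 km.

There are 3! = 6 possible orderings.
Corby - Juniper - Cedar - Ash: 17+18+25 = 60
Corby - Juniper - Ash - Cedar: 17+7+25 = 49
Corby - Cedar - Juniper - Ash: 21+18+7 = 46
Corby - Cedar - Ash - Juniper: 21+25+7 = 53
Corby - Ash - Juniper - Cedar: 20+7+18 = 45
Corby - Ash - Cedar - Juniper: 20+25+18 = 63
The minimum is 45.
One shortest path: Corby → Ash → Juniper → Cedar.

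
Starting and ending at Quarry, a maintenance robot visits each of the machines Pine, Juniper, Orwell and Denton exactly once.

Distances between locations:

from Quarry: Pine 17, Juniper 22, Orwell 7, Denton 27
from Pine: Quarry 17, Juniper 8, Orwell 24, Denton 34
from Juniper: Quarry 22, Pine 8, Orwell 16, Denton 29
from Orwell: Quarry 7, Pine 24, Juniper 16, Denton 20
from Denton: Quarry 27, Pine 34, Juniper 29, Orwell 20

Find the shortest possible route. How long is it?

Shortest round trip = 81.

With 4 stops there are 4!/2 = 12 distinct round trips (a route and its reverse cost the same).
Quarry → Pine → Juniper → Orwell → Denton → Quarry: 17+8+16+20+27 = 88
Quarry → Pine → Juniper → Denton → Orwell → Quarry: 17+8+29+20+7 = 81
Quarry → Pine → Orwell → Juniper → Denton → Quarry: 17+24+16+29+27 = 113
Quarry → Pine → Orwell → Denton → Juniper → Quarry: 17+24+20+29+22 = 112
Quarry → Pine → Denton → Juniper → Orwell → Quarry: 17+34+29+16+7 = 103
Quarry → Pine → Denton → Orwell → Juniper → Quarry: 17+34+20+16+22 = 109
Quarry → Juniper → Pine → Orwell → Denton → Quarry: 22+8+24+20+27 = 101
Quarry → Juniper → Pine → Denton → Orwell → Quarry: 22+8+34+20+7 = 91
Quarry → Juniper → Orwell → Pine → Denton → Quarry: 22+16+24+34+27 = 123
Quarry → Juniper → Denton → Pine → Orwell → Quarry: 22+29+34+24+7 = 116
Quarry → Orwell → Pine → Juniper → Denton → Quarry: 7+24+8+29+27 = 95
Quarry → Orwell → Juniper → Pine → Denton → Quarry: 7+16+8+34+27 = 92
The minimum is 81.
One optimal route: Quarry → Pine → Juniper → Denton → Orwell → Quarry (or its reverse).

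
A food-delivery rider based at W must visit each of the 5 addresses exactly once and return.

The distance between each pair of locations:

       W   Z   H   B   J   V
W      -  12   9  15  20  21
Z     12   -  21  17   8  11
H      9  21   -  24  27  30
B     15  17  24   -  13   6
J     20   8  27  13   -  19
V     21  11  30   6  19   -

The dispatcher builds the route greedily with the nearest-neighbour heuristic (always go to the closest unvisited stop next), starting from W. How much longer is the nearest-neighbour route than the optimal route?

W: H=9, Z=12, B=15, J=20, V=21 ⇒ H
H: Z=21, B=24, J=27, V=30 ⇒ Z
Z: J=8, V=11, B=17 ⇒ J
J: B=13, V=19 ⇒ B
B: V=6 ⇒ V
NN route W → H → Z → J → B → V → W costs 78.
Optimal: W → H → J → Z → V → B → W costs 76 (by enumerating all 60 distinct tours).
Excess = 78 − 76 = 2.

2 longer than the optimal tour.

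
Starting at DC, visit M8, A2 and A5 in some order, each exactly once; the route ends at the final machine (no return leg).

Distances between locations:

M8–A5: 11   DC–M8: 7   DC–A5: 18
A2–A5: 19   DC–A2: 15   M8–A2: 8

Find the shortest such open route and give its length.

There are 3! = 6 possible orderings.
DC - M8 - A2 - A5: 7+8+19 = 34
DC - M8 - A5 - A2: 7+11+19 = 37
DC - A2 - M8 - A5: 15+8+11 = 34
DC - A2 - A5 - M8: 15+19+11 = 45
DC - A5 - M8 - A2: 18+11+8 = 37
DC - A5 - A2 - M8: 18+19+8 = 45
The minimum is 34.
One shortest path: DC → M8 → A2 → A5.

Shortest open route: 34.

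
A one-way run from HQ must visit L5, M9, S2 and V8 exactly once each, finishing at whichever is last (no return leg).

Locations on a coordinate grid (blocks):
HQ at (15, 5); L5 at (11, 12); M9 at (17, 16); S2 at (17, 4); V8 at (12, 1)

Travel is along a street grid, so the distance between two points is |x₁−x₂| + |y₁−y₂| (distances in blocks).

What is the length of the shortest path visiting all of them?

33 blocks — the minimum one-way total.

There are 4! = 24 possible orderings.
HQ → L5 → M9 → S2 → V8: 11+10+12+8 = 41
HQ → L5 → M9 → V8 → S2: 11+10+20+8 = 49
HQ → L5 → S2 → M9 → V8: 11+14+12+20 = 57
HQ → L5 → S2 → V8 → M9: 11+14+8+20 = 53
HQ → L5 → V8 → M9 → S2: 11+12+20+12 = 55
HQ → L5 → V8 → S2 → M9: 11+12+8+12 = 43
HQ → M9 → L5 → S2 → V8: 13+10+14+8 = 45
HQ → M9 → L5 → V8 → S2: 13+10+12+8 = 43
HQ → M9 → S2 → L5 → V8: 13+12+14+12 = 51
HQ → M9 → S2 → V8 → L5: 13+12+8+12 = 45
HQ → M9 → V8 → L5 → S2: 13+20+12+14 = 59
HQ → M9 → V8 → S2 → L5: 13+20+8+14 = 55
HQ → S2 → L5 → M9 → V8: 3+14+10+20 = 47
HQ → S2 → L5 → V8 → M9: 3+14+12+20 = 49
… (10 more)
HQ → S2 → V8 → L5 → M9: 3+8+12+10 = 33  ← best
The minimum is 33.
One shortest path: HQ → S2 → V8 → L5 → M9.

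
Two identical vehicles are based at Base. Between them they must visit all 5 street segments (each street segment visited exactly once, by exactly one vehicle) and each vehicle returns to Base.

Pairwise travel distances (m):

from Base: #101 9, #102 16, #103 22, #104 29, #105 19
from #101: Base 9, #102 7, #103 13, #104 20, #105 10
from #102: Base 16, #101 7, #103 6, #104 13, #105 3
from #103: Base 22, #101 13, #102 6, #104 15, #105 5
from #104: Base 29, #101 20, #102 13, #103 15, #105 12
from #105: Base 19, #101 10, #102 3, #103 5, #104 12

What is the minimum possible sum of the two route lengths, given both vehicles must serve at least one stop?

Try each way of splitting the stops between the two vehicles (each non-empty) and, for each split, find the best tour for each vehicle:
  {#101} + {#102, #103, #104, #105}: 18 + 68 = 86
  {#102} + {#101, #103, #104, #105}: 32 + 68 = 100
  {#101, #102} + {#103, #104, #105}: 32 + 68 = 100
  {#103} + {#101, #102, #104, #105}: 44 + 60 = 104
  {#101, #103} + {#102, #104, #105}: 44 + 60 = 104
  {#102, #103} + {#101, #104, #105}: 44 + 60 = 104
  … (15 splits in total)
Best: vehicle 1 Base → #101 → Base = 18; vehicle 2 Base → #102 → #103 → #104 → #105 → Base = 68; combined 86.

86 m — the smallest possible combined total.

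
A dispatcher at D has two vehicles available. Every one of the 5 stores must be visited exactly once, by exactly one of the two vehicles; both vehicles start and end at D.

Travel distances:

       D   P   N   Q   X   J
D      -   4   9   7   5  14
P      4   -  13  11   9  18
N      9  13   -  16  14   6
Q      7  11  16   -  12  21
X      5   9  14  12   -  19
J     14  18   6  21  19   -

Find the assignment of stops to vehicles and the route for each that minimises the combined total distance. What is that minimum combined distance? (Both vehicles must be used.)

61 — the smallest possible combined total.

Try each way of splitting the stops between the two vehicles (each non-empty) and, for each split, find the best tour for each vehicle:
  {P} + {N, Q, X, J}: 8 + 53 = 61
  {N} + {P, Q, X, J}: 18 + 60 = 78
  {P, N} + {Q, X, J}: 26 + 52 = 78
  {Q} + {P, N, X, J}: 14 + 47 = 61
  {P, Q} + {N, X, J}: 22 + 39 = 61
  {N, Q} + {P, X, J}: 32 + 46 = 78
  … (15 splits in total)
Best: vehicle 1 D → P → D = 8; vehicle 2 D → N → J → Q → X → D = 53; combined 61.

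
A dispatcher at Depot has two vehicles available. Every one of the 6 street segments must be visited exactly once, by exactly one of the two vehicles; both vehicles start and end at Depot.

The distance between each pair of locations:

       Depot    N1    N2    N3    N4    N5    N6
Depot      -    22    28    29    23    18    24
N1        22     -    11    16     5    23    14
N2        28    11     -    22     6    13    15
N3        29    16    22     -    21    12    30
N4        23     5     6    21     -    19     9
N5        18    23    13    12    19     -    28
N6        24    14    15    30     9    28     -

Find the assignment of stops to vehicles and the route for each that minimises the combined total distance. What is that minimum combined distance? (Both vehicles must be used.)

There are 2^5 − 1 = 31 ways to divide the 6 stops into two non-empty groups. For each, the best each vehicle can do is its own shortest tour through its group:
  {N1} + {N2, N3, N4, N5, N6}: 44 + 91 = 135
  {N2} + {N1, N3, N4, N5, N6}: 56 + 84 = 140
  {N1, N2} + {N3, N4, N5, N6}: 61 + 84 = 145
  {N3} + {N1, N2, N4, N5, N6}: 58 + 80 = 138
  {N1, N3} + {N2, N4, N5, N6}: 67 + 70 = 137
  {N2, N3} + {N1, N4, N5, N6}: 79 + 79 = 158
  … (31 splits in total)
  {N5} + {N1, N2, N3, N4, N6}: 36 + 95 = 131  ← best
Best: vehicle 1 Depot → N5 → Depot = 36; vehicle 2 Depot → N3 → N1 → N2 → N4 → N6 → Depot = 95; combined 131.

131 — the smallest possible combined total.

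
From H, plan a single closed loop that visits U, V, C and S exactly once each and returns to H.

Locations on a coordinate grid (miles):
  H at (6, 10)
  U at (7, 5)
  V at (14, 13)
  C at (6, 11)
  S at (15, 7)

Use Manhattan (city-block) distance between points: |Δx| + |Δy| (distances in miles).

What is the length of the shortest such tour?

Minimum total distance: 34 miles.

With 4 stops there are 4!/2 = 12 distinct round trips (a route and its reverse cost the same).
H - U - V - C - S - H: 6+15+10+13+12 = 56
H - U - V - S - C - H: 6+15+7+13+1 = 42
H - U - C - V - S - H: 6+7+10+7+12 = 42
H - U - C - S - V - H: 6+7+13+7+11 = 44
H - U - S - V - C - H: 6+10+7+10+1 = 34
H - U - S - C - V - H: 6+10+13+10+11 = 50
H - V - U - C - S - H: 11+15+7+13+12 = 58
H - V - U - S - C - H: 11+15+10+13+1 = 50
H - V - C - U - S - H: 11+10+7+10+12 = 50
H - V - S - U - C - H: 11+7+10+7+1 = 36
H - C - U - V - S - H: 1+7+15+7+12 = 42
H - C - V - U - S - H: 1+10+15+10+12 = 48
The minimum is 34.
One optimal route: H → U → S → V → C → H (or its reverse).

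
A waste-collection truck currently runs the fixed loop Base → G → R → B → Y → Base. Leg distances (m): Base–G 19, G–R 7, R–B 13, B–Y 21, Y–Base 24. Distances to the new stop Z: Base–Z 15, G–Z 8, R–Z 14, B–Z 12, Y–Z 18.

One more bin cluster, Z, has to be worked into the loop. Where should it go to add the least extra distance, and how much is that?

+4 m — insert Z between Base and G.

Insertion cost between consecutive stops i–j is d(i,Z) + d(Z,j) − d(i,j):
  between Base and G: 15 + 8 − 19 = 4
  between G and R: 8 + 14 − 7 = 15
  between R and B: 14 + 12 − 13 = 13
  between B and Y: 12 + 18 − 21 = 9
  between Y and Base: 18 + 15 − 24 = 9
Cheapest insertion is between Base and G, adding 4.
New total = 84 + 4 = 88.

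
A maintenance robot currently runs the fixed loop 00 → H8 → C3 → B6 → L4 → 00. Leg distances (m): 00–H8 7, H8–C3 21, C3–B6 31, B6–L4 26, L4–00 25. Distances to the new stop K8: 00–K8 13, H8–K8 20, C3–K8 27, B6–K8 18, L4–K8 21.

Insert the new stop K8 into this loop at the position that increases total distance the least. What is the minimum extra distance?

Insertion cost between consecutive stops i–j is d(i,K8) + d(K8,j) − d(i,j):
  between 00 and H8: 13 + 20 − 7 = 26
  between H8 and C3: 20 + 27 − 21 = 26
  between C3 and B6: 27 + 18 − 31 = 14
  between B6 and L4: 18 + 21 − 26 = 13
  between L4 and 00: 21 + 13 − 25 = 9
Cheapest insertion is between L4 and 00, adding 9.
New total = 110 + 9 = 119.

Adding 9 m by placing K8 on the L4–00 leg.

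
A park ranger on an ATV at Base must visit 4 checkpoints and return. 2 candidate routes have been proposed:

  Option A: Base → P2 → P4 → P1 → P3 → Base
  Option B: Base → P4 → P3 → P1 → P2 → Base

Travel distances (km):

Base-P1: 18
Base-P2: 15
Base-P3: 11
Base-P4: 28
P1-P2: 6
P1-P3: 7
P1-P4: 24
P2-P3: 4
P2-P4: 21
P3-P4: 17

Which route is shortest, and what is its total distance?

Shortest is Option B, total 73 km.

Option A: 15 + 21 + 24 + 7 + 11 = 78
Option B: 28 + 17 + 7 + 6 + 15 = 73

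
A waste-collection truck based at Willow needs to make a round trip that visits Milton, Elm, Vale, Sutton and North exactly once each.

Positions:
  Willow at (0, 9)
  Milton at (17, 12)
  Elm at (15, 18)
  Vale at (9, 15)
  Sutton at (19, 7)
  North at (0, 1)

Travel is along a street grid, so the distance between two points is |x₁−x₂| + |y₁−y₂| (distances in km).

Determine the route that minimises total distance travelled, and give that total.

Shortest round trip = 72 km.

With 5 stops there are 5!/2 = 60 distinct round trips (a route and its reverse cost the same).
Willow→Milton→Elm→Vale→Sutton→North→Willow: 20+8+9+18+25+8 = 88
Willow→Milton→Elm→Vale→North→Sutton→Willow: 20+8+9+23+25+21 = 106
Willow→Milton→Elm→Sutton→Vale→North→Willow: 20+8+15+18+23+8 = 92
Willow→Milton→Elm→Sutton→North→Vale→Willow: 20+8+15+25+23+15 = 106
Willow→Milton→Elm→North→Vale→Sutton→Willow: 20+8+32+23+18+21 = 122
Willow→Milton→Elm→North→Sutton→Vale→Willow: 20+8+32+25+18+15 = 118
Willow→Milton→Vale→Elm→Sutton→North→Willow: 20+11+9+15+25+8 = 88
Willow→Milton→Vale→Elm→North→Sutton→Willow: 20+11+9+32+25+21 = 118
Willow→Milton→Vale→Sutton→Elm→North→Willow: 20+11+18+15+32+8 = 104
Willow→Milton→Vale→Sutton→North→Elm→Willow: 20+11+18+25+32+24 = 130
Willow→Milton→Vale→North→Elm→Sutton→Willow: 20+11+23+32+15+21 = 122
Willow→Milton→Vale→North→Sutton→Elm→Willow: 20+11+23+25+15+24 = 118
Willow→Milton→Sutton→Elm→Vale→North→Willow: 20+7+15+9+23+8 = 82
Willow→Milton→Sutton→Elm→North→Vale→Willow: 20+7+15+32+23+15 = 112
… (46 more)
Willow→Vale→Elm→Milton→Sutton→North→Willow: 15+9+8+7+25+8 = 72  ← best
The minimum is 72.
One optimal route: Willow → Vale → Elm → Milton → Sutton → North → Willow (or its reverse).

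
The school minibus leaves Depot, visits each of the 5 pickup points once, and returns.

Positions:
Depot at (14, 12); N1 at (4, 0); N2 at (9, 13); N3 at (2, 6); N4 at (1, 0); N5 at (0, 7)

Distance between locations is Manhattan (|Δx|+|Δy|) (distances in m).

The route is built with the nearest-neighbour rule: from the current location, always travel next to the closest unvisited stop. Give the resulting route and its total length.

56 m along Depot → N2 → N3 → N5 → N4 → N1 → Depot.

Depot → [N2:6 / N3:18 / N5:19 / N1:22 / N4:25] → N2 (6)
N2 → [N3:14 / N5:15 / N1:18 / N4:21] → N3 (14)
N3 → [N5:3 / N4:7 / N1:8] → N5 (3)
N5 → [N4:8 / N1:11] → N4 (8)
N4 → [N1:3] → N1 (3)
Return N1→Depot: 22.
Total = 6 + 14 + 3 + 8 + 3 + 22 = 56.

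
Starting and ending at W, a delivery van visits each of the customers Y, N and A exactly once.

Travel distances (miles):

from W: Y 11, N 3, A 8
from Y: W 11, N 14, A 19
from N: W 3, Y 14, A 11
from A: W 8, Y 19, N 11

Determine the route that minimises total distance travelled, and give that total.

W→Y→N→A→W: 11+14+11+8 = 44
W→Y→A→N→W: 11+19+11+3 = 44
W→N→Y→A→W: 3+14+19+8 = 44
The minimum is 44.
One optimal route: W → Y → N → A → W (or its reverse).

Shortest round trip = 44 miles.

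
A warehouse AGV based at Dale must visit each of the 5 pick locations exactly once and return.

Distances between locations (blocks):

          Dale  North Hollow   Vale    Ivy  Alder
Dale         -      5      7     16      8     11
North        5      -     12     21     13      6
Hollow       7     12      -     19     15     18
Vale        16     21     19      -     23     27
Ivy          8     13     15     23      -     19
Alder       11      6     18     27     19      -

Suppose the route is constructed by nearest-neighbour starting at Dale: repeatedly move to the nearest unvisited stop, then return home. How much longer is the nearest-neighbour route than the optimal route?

The nearest-neighbour route is 4 blocks longer than optimal.

Dale: North=5, Hollow=7, Ivy=8, Alder=11, Vale=16 ⇒ North
North: Alder=6, Hollow=12, Ivy=13, Vale=21 ⇒ Alder
Alder: Hollow=18, Ivy=19, Vale=27 ⇒ Hollow
Hollow: Ivy=15, Vale=19 ⇒ Ivy
Ivy: Vale=23 ⇒ Vale
NN route Dale → North → Alder → Hollow → Ivy → Vale → Dale costs 83.
Optimal: Dale → North → Alder → Hollow → Vale → Ivy → Dale costs 79 (by enumerating all 60 distinct tours).
Excess = 83 − 79 = 4.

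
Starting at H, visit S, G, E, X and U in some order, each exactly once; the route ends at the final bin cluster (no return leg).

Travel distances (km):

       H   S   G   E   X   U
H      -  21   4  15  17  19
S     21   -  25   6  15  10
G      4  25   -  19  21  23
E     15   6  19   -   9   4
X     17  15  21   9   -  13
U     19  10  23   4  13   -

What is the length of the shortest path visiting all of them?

There are 5! = 120 possible orderings.
H - S - G - E - X - U: 21+25+19+9+13 = 87
H - S - G - E - U - X: 21+25+19+4+13 = 82
H - S - G - X - E - U: 21+25+21+9+4 = 80
H - S - G - X - U - E: 21+25+21+13+4 = 84
H - S - G - U - E - X: 21+25+23+4+9 = 82
H - S - G - U - X - E: 21+25+23+13+9 = 91
H - S - E - G - X - U: 21+6+19+21+13 = 80
H - S - E - G - U - X: 21+6+19+23+13 = 82
H - S - E - X - G - U: 21+6+9+21+23 = 80
H - S - E - X - U - G: 21+6+9+13+23 = 72
H - S - E - U - G - X: 21+6+4+23+21 = 75
H - S - E - U - X - G: 21+6+4+13+21 = 65
H - S - X - G - E - U: 21+15+21+19+4 = 80
H - S - X - G - U - E: 21+15+21+23+4 = 84
… (106 more)
H - G - X - E - U - S: 4+21+9+4+10 = 48  ← best
The minimum is 48.
One shortest path: H → G → X → E → U → S.

48 km — the minimum one-way total.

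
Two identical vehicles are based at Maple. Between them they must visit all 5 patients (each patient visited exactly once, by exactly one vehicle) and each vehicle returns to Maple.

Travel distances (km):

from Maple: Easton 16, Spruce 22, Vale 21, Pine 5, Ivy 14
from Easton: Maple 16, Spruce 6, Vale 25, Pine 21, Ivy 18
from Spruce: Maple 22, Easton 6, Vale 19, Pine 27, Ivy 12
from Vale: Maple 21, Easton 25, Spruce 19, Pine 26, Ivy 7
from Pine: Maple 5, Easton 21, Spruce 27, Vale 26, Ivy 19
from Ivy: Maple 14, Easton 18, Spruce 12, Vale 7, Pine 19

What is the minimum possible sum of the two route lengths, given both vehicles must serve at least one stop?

Check every non-empty split of the stops between the two vehicles; for each half take its own optimal tour:
  {Easton} + {Spruce, Vale, Pine, Ivy}: 32 + 72 = 104
  {Spruce} + {Easton, Vale, Pine, Ivy}: 44 + 72 = 116
  {Easton, Spruce} + {Vale, Pine, Ivy}: 44 + 52 = 96
  {Vale} + {Easton, Spruce, Pine, Ivy}: 42 + 58 = 100
  {Easton, Vale} + {Spruce, Pine, Ivy}: 62 + 58 = 120
  {Spruce, Vale} + {Easton, Pine, Ivy}: 62 + 58 = 120
  … (15 splits in total)
  {Pine} + {Easton, Spruce, Vale, Ivy}: 10 + 62 = 72  ← best
Best: vehicle 1 Maple → Pine → Maple = 10; vehicle 2 Maple → Easton → Spruce → Vale → Ivy → Maple = 62; combined 72.

72 km — the smallest possible combined total.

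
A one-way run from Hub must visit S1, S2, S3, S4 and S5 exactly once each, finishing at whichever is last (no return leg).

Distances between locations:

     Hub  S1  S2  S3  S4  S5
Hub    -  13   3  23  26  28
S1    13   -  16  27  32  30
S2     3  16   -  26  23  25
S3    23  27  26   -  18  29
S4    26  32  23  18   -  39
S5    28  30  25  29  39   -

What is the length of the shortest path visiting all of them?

There are 5! = 120 possible orderings.
Hub → S1 → S2 → S3 → S4 → S5: 13+16+26+18+39 = 112
Hub → S1 → S2 → S3 → S5 → S4: 13+16+26+29+39 = 123
Hub → S1 → S2 → S4 → S3 → S5: 13+16+23+18+29 = 99
Hub → S1 → S2 → S4 → S5 → S3: 13+16+23+39+29 = 120
Hub → S1 → S2 → S5 → S3 → S4: 13+16+25+29+18 = 101
Hub → S1 → S2 → S5 → S4 → S3: 13+16+25+39+18 = 111
Hub → S1 → S3 → S2 → S4 → S5: 13+27+26+23+39 = 128
Hub → S1 → S3 → S2 → S5 → S4: 13+27+26+25+39 = 130
Hub → S1 → S3 → S4 → S2 → S5: 13+27+18+23+25 = 106
Hub → S1 → S3 → S4 → S5 → S2: 13+27+18+39+25 = 122
Hub → S1 → S3 → S5 → S2 → S4: 13+27+29+25+23 = 117
Hub → S1 → S3 → S5 → S4 → S2: 13+27+29+39+23 = 131
Hub → S1 → S4 → S2 → S3 → S5: 13+32+23+26+29 = 123
Hub → S1 → S4 → S2 → S5 → S3: 13+32+23+25+29 = 122
… (106 more)
Hub → S2 → S1 → S5 → S3 → S4: 3+16+30+29+18 = 96  ← best
The minimum is 96.
One shortest path: Hub → S2 → S1 → S5 → S3 → S4.

Minimum one-way distance = 96.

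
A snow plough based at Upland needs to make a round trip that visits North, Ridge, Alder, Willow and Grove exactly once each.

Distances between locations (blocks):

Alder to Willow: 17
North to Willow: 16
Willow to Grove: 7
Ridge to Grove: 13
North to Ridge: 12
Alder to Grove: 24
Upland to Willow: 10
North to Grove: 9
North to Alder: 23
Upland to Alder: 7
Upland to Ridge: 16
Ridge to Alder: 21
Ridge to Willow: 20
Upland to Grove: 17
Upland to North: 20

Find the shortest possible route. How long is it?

66 blocks — the shortest possible round trip.

Upland→North→Ridge→Alder→Willow→Grove→Upland: 20+12+21+17+7+17 = 94
Upland→North→Ridge→Alder→Grove→Willow→Upland: 20+12+21+24+7+10 = 94
Upland→North→Ridge→Willow→Alder→Grove→Upland: 20+12+20+17+24+17 = 110
Upland→North→Ridge→Willow→Grove→Alder→Upland: 20+12+20+7+24+7 = 90
Upland→North→Ridge→Grove→Alder→Willow→Upland: 20+12+13+24+17+10 = 96
Upland→North→Ridge→Grove→Willow→Alder→Upland: 20+12+13+7+17+7 = 76
Upland→North→Alder→Ridge→Willow→Grove→Upland: 20+23+21+20+7+17 = 108
Upland→North→Alder→Ridge→Grove→Willow→Upland: 20+23+21+13+7+10 = 94
Upland→North→Alder→Willow→Ridge→Grove→Upland: 20+23+17+20+13+17 = 110
Upland→North→Alder→Willow→Grove→Ridge→Upland: 20+23+17+7+13+16 = 96
Upland→North→Alder→Grove→Ridge→Willow→Upland: 20+23+24+13+20+10 = 110
Upland→North→Alder→Grove→Willow→Ridge→Upland: 20+23+24+7+20+16 = 110
Upland→North→Willow→Ridge→Alder→Grove→Upland: 20+16+20+21+24+17 = 118
Upland→North→Willow→Ridge→Grove→Alder→Upland: 20+16+20+13+24+7 = 100
… (46 more)
Upland→Alder→Ridge→North→Grove→Willow→Upland: 7+21+12+9+7+10 = 66  ← best
The minimum is 66.
One optimal route: Upland → Alder → Ridge → North → Grove → Willow → Upland (or its reverse).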